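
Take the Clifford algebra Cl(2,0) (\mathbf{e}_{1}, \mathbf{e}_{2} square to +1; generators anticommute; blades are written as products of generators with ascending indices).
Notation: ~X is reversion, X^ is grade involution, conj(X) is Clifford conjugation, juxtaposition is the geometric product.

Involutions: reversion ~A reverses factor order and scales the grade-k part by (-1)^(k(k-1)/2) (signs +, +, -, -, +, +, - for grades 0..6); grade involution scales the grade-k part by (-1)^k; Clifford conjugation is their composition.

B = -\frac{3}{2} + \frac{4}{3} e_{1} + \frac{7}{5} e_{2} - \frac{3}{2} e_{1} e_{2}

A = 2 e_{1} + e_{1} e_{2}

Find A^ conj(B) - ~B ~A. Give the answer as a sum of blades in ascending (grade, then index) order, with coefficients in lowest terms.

first term: \frac{7}{6} + \frac{8}{5} e_{1} - \frac{5}{3} e_{2} + \frac{13}{10} e_{1} e_{2}
second term: \frac{25}{6} - \frac{8}{5} e_{1} - \frac{13}{3} e_{2} - \frac{13}{10} e_{1} e_{2}
Answer: -3 + \frac{16}{5} e_{1} + \frac{8}{3} e_{2} + \frac{13}{5} e_{1} e_{2}


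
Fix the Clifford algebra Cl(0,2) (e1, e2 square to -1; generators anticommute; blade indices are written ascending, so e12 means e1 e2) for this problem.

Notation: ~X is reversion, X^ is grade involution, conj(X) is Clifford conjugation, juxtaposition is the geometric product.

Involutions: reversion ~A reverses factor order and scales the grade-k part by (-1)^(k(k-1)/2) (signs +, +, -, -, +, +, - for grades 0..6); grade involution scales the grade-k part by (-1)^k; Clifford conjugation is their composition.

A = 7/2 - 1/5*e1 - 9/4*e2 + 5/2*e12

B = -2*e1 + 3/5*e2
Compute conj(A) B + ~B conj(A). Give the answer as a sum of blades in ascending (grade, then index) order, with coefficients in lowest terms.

first term: -19/20 - 11/2*e1 + 71/10*e2 + 231/50*e12
second term: -19/20 - 17/2*e1 - 29/10*e2 - 231/50*e12
Answer: -19/10 - 14*e1 + 21/5*e2


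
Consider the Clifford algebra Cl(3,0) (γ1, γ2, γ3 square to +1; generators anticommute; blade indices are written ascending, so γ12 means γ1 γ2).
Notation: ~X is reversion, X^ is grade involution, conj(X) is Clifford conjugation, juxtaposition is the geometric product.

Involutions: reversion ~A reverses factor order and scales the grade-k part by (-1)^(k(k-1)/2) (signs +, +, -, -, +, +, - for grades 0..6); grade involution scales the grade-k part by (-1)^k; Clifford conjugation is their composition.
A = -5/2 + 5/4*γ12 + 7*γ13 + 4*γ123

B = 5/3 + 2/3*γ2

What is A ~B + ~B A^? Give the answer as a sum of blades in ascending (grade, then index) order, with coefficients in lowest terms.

first term: -25/6 + 5/6*γ1 - 5/3*γ2 + 25/12*γ12 + 9*γ13 + 2*γ123
second term: -25/6 - 5/6*γ1 - 5/3*γ2 + 25/12*γ12 + 43/3*γ13 - 34/3*γ123
Answer: -25/3 - 10/3*γ2 + 25/6*γ12 + 70/3*γ13 - 28/3*γ123


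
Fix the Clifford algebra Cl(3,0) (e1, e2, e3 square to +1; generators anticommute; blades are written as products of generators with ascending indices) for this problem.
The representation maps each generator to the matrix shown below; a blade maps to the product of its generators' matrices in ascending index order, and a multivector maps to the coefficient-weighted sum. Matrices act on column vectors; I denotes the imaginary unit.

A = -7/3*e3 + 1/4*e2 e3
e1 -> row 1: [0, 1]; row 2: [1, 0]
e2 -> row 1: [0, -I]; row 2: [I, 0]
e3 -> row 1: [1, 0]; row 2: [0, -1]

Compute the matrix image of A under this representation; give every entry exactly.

Bivector images (products of the table entries): rho(e2 e3) = rho(e2)rho(e3) = row 1: [0, I]; row 2: [I, 0].
M = (-7/3)*rho(e3) + (1/4)*rho(e2 e3), summed entrywise:
Answer: row 1: [-7/3, I/4]; row 2: [I/4, 7/3]


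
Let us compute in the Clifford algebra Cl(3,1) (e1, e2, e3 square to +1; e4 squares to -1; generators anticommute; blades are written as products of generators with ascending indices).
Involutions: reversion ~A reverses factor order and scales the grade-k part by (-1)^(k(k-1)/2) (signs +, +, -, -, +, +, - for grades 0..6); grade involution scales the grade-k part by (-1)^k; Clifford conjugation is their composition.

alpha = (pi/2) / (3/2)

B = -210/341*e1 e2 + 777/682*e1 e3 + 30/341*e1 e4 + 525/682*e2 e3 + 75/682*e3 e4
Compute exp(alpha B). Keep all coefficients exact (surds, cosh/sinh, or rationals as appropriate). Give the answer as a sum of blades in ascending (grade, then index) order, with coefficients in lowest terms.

B^2 term by term: the squares give (-210/341)^2*(e1 e2)^2 + (777/682)^2*(e1 e3)^2 + (30/341)^2*(e1 e4)^2 + (525/682)^2*(e2 e3)^2 + (75/682)^2*(e3 e4)^2 = 44100/116281*(-1) + 603729/465124*(-1) + 900/116281*(+1) + 275625/465124*(-1) + 5625/465124*(+1) = -9/4 (each basis 2-blade squares to minus the product of its generators' squares); cross terms between blades sharing an index anticommute and cancel; the commuting (index-disjoint) pairs give grade-4 terms 2*c*c'*(blade product), which cancel blade by blade — e1 e2 e3 e4: -15750/116281 + 15750/116281 = 0 — confirming B is simple. So B^2 = -9/4.
B^2 = -9/4 — the negative square puts this in the circular regime; l = 3/2, alpha*l = pi/2, so exp(alpha B) = cos(pi/2) + (sin(pi/2)/(3/2))*B = 0 + (2/3)*B.
Answer: -140/341*e1 e2 + 259/341*e1 e3 + 20/341*e1 e4 + 175/341*e2 e3 + 25/341*e3 e4


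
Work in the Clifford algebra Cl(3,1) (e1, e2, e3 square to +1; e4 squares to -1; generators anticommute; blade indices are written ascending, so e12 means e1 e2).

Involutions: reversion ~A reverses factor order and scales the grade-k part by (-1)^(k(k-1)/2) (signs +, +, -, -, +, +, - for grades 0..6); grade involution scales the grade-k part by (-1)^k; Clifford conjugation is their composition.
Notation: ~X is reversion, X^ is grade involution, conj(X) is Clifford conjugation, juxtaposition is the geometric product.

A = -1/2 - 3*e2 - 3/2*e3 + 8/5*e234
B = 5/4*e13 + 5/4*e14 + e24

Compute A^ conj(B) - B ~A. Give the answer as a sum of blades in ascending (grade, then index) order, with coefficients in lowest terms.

first term: 15/8*e1 - 8/5*e3 - 3*e4 + 5/8*e13 + 5/8*e14 + 1/2*e24 + 23/4*e123 + 23/4*e124 + 15/8*e134 + 3/2*e234
second term: -15/8*e1 + 8/5*e3 + 3*e4 - 5/8*e13 - 5/8*e14 - 1/2*e24 + 23/4*e123 + 23/4*e124 + 15/8*e134 + 3/2*e234
Answer: 15/4*e1 - 16/5*e3 - 6*e4 + 5/4*e13 + 5/4*e14 + e24


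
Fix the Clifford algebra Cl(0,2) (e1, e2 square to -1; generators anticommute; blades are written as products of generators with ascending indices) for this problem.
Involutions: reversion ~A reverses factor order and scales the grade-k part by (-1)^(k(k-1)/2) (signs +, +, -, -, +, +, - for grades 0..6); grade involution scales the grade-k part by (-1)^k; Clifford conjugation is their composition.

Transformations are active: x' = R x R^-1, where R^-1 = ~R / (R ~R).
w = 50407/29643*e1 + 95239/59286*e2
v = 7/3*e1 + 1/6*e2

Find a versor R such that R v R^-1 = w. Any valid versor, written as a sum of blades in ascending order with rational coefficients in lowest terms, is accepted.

R = v + w = 39858/9881*e1 + 17520/9881*e2 works: the equal norms (-197/36) guarantee its sandwich swaps v into w.
Answer: 39858/9881*e1 + 17520/9881*e2


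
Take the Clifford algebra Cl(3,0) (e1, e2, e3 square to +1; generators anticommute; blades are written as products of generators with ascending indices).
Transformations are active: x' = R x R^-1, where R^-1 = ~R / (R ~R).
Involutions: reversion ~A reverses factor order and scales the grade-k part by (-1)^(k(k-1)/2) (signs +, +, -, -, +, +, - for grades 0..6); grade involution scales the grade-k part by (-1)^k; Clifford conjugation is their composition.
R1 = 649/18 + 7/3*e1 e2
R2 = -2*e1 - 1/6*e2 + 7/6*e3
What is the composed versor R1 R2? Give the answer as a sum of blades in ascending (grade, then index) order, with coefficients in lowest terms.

Distribute over the terms of R1 (each basis-blade product reordered to ascending indices, repeated generators contracted through their squares):
(649/18) R2 = -649/9*e1 - 649/108*e2 + 4543/108*e3
(7/3*e1 e2) R2 = -7/18*e1 + 14/3*e2 + 49/18*e1 e2 e3
Summing the partial products and collecting blades:
Answer: -145/2*e1 - 145/108*e2 + 4543/108*e3 + 49/18*e1 e2 e3


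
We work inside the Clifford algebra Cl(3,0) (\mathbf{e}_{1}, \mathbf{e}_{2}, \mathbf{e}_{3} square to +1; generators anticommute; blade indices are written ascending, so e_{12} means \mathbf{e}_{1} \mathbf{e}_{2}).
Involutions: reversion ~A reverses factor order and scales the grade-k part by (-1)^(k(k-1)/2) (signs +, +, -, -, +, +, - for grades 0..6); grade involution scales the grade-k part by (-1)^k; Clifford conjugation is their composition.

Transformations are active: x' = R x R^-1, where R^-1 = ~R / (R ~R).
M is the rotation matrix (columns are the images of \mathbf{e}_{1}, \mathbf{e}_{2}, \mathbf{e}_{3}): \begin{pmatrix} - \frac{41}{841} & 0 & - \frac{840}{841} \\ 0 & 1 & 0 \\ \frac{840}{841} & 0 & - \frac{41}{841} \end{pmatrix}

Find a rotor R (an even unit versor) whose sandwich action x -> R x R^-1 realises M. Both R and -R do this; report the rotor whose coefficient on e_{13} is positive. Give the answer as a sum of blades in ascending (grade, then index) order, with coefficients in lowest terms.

Method: write R = a + b12*e_{12} + b13*e_{13} + b23*e_{23} with a^2 + b12^2 + b13^2 + b23^2 = 1 (so R^-1 = ~R). Expanding the columns R e_j ~R gives tr M = 4a^2 - 1 and, from the antisymmetric part, M21 - M12 = -4a*b12, M13 - M31 = 4a*b13, M32 - M23 = -4a*b23.
Here tr M = \frac{759}{841}, so a^2 = (1 + tr M)/4 = \frac{400}{841} and a = ±\frac{20}{29}. Taking a = \frac{20}{29}: M21 - M12 = 0, M13 - M31 = -\frac{1680}{841}, M32 - M23 = 0, giving b12 = 0, b13 = -\frac{21}{29}, b23 = 0, i.e. R = \frac{20}{29} - \frac{21}{29} e_{13}.
Its e_{13} coefficient is negative, so report the other preimage -R.
Answer: -\frac{20}{29} + \frac{21}{29} e_{13}. Recall the cover is two-to-one: with M of trace \frac{759}{841}, both preimages act alike, and the stated e_{13} sign chooses the sheet.


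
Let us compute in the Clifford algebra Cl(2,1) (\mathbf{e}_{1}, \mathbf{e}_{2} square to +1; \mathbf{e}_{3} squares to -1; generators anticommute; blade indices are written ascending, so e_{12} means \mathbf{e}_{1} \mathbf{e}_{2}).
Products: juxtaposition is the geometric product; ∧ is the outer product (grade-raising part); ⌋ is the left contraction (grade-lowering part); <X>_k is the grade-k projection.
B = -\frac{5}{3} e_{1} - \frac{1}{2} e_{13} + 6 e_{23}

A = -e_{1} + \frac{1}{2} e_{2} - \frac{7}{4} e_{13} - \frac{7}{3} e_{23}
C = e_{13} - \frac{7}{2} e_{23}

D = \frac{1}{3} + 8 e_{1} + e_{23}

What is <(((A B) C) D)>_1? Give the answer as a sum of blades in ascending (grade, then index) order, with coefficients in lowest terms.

step 1: -\frac{275}{24} + \frac{7}{12} e_{3} - \frac{65}{6} e_{12} - \frac{67}{36} e_{123}
step 2: \frac{511}{72} e_{1} - \frac{13}{72} e_{2} + \frac{635}{24} e_{13} + \frac{815}{16} e_{23}
step 3: \frac{15511}{144} + \frac{511}{216} e_{1} - \frac{13}{216} e_{2} - \frac{15253}{72} e_{3} + \frac{2009}{72} e_{12} + \frac{635}{72} e_{13} + \frac{815}{48} e_{23} + \frac{29851}{72} e_{123}
step 4: \frac{511}{216} e_{1} - \frac{13}{216} e_{2} - \frac{15253}{72} e_{3}
Answer: \frac{511}{216} e_{1} - \frac{13}{216} e_{2} - \frac{15253}{72} e_{3}


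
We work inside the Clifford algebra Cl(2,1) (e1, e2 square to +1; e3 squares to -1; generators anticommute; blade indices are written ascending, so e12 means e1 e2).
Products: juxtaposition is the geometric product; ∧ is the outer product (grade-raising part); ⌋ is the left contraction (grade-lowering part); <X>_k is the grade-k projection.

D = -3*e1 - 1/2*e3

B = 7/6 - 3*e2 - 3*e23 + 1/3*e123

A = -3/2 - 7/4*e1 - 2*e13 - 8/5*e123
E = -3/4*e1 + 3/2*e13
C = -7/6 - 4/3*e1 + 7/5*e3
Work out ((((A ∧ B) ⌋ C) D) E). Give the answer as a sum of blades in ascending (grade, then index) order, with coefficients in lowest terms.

step 1: -7/4 - 49/24*e1 + 9/2*e2 + 21/4*e12 - 7/3*e13 + 9/2*e23 - 187/60*e123
step 2: 343/72 + 7/3*e1 - 49/20*e3
step 3: -329/40 - 343/24*e1 - 343/144*e3 - 511/60*e13
step 4: -329/160 + 623/240*e1 - 1113/40*e3 - 13559/960*e13
Answer: -329/160 + 623/240*e1 - 1113/40*e3 - 13559/960*e13


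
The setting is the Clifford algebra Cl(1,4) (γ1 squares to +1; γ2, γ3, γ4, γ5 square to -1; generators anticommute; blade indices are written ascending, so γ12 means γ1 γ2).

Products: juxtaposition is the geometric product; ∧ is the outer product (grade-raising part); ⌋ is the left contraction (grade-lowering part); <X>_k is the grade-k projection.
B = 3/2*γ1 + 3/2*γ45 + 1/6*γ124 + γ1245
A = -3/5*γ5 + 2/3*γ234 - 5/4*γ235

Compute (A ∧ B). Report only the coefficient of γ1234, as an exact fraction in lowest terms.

step 1: 9/10*γ15 - γ1234 + 15/8*γ1235 + 1/10*γ1245
Answer: -1


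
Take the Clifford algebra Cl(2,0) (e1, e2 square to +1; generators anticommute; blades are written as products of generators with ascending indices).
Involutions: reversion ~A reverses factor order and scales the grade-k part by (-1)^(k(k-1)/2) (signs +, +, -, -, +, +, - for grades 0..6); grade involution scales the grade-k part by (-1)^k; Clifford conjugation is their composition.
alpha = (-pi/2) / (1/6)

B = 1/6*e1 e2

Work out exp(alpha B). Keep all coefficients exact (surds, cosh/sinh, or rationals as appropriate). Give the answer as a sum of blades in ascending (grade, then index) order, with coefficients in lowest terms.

B^2 = (1/6)^2*(e1 e2)^2 = 1/36*(-1) = -1/36 (a basis 2-blade squares to minus the product of its generators' squares).
B^2 = -1/36 — the series telescopes trigonometrically here: l = 1/6, alpha*l = -pi/2, so exp(alpha B) = cos(-pi/2) + (sin(-pi/2)/(1/6))*B = 0 + (-6)*B.
Answer: -e1 e2


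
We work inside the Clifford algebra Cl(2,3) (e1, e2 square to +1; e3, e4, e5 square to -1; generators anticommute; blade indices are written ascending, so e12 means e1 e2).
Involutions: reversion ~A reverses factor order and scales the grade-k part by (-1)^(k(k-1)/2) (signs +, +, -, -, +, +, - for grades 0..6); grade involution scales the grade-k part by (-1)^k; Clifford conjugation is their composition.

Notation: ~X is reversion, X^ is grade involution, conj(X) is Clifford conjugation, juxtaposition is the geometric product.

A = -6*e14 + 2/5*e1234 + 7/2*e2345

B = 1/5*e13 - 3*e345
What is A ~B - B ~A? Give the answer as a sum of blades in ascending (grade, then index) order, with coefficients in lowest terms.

first term: 21/2*e2 + 2/25*e24 + 6/5*e34 - 6/5*e125 - 18*e135 + 7/10*e1245
second term: 21/2*e2 - 2/25*e24 - 6/5*e34 + 6/5*e125 + 18*e135 + 7/10*e1245
Answer: 4/25*e24 + 12/5*e34 - 12/5*e125 - 36*e135


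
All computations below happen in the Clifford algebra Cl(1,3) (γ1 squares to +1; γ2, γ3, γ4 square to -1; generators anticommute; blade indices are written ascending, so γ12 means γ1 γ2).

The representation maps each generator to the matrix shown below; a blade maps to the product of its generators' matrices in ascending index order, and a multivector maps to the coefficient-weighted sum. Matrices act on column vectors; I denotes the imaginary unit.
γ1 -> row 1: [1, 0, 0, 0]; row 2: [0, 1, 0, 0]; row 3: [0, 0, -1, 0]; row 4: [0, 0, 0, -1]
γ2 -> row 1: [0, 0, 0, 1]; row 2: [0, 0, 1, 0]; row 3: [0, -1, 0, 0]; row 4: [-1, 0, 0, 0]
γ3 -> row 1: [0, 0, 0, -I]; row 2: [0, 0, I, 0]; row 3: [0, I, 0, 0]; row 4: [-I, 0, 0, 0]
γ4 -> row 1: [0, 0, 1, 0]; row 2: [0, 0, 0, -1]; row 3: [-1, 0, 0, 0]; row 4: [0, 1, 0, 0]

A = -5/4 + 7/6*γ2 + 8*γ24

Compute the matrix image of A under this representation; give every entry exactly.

Bivector images (products of the table entries): rho(γ24) = rho(γ2)rho(γ4) = row 1: [0, 1, 0, 0]; row 2: [-1, 0, 0, 0]; row 3: [0, 0, 0, 1]; row 4: [0, 0, -1, 0].
M = (-5/4)*1 + (7/6)*rho(γ2) + (8)*rho(γ24), summed entrywise (1 is the identity matrix):
Answer: row 1: [-5/4, 8, 0, 7/6]; row 2: [-8, -5/4, 7/6, 0]; row 3: [0, -7/6, -5/4, 8]; row 4: [-7/6, 0, -8, -5/4]


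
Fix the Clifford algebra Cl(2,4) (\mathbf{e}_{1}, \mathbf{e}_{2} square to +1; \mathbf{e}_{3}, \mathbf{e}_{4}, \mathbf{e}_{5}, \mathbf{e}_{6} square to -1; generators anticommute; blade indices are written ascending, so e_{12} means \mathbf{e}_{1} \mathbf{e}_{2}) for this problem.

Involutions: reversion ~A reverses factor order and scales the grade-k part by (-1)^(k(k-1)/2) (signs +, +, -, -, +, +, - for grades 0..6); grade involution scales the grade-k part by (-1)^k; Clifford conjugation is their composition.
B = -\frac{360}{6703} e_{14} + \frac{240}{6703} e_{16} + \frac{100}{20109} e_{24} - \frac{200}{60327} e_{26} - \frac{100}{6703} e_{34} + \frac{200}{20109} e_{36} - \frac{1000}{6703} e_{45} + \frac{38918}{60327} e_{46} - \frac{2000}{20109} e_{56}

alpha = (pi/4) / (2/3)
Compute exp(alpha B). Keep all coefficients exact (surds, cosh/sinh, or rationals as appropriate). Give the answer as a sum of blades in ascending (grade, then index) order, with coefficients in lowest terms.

B^2 term by term: the squares give (-\frac{360}{6703})^2*(e_{14})^2 + (\frac{240}{6703})^2*(e_{16})^2 + (\frac{100}{20109})^2*(e_{24})^2 + (-\frac{200}{60327})^2*(e_{26})^2 + (-\frac{100}{6703})^2*(e_{34})^2 + (\frac{200}{20109})^2*(e_{36})^2 + (-\frac{1000}{6703})^2*(e_{45})^2 + (\frac{38918}{60327})^2*(e_{46})^2 + (-\frac{2000}{20109})^2*(e_{56})^2 = \frac{129600}{44930209}*(+1) + \frac{57600}{44930209}*(+1) + \frac{10000}{404371881}*(+1) + \frac{40000}{3639346929}*(+1) + \frac{10000}{44930209}*(-1) + \frac{40000}{404371881}*(-1) + \frac{1000000}{44930209}*(-1) + \frac{1514610724}{3639346929}*(-1) + \frac{4000000}{404371881}*(-1) = -\frac{4}{9} (each basis 2-blade squares to minus the product of its generators' squares); cross terms between blades sharing an index anticommute and cancel; the commuting (index-disjoint) pairs give grade-4 terms 2*c*c'*(blade product), which cancel blade by blade — e_{1246}: -\frac{16000}{44930209} + \frac{16000}{44930209} = 0; e_{1346}: \frac{48000}{44930209} - \frac{48000}{44930209} = 0; e_{1456}: \frac{480000}{44930209} - \frac{480000}{44930209} = 0; e_{2346}: -\frac{40000}{404371881} + \frac{40000}{404371881} = 0; e_{2456}: -\frac{400000}{404371881} + \frac{400000}{404371881} = 0; e_{3456}: \frac{400000}{134790627} - \frac{400000}{134790627} = 0 — confirming B is simple. So B^2 = -\frac{4}{9}.
B^2 = -\frac{4}{9} — B^2 < 0, so the exponential closes trigonometrically: l = \frac{2}{3}, alpha*l = \frac{\pi}{4}, so exp(alpha B) = cos(\frac{\pi}{4}) + (sin(\frac{\pi}{4})/(\frac{2}{3}))*B = \frac{\sqrt{2}}{2} + (\frac{3 \sqrt{2}}{4})*B.
Answer: \frac{\sqrt{2}}{2} - \frac{270 \sqrt{2}}{6703} e_{14} + \frac{180 \sqrt{2}}{6703} e_{16} + \frac{25 \sqrt{2}}{6703} e_{24} - \frac{50 \sqrt{2}}{20109} e_{26} - \frac{75 \sqrt{2}}{6703} e_{34} + \frac{50 \sqrt{2}}{6703} e_{36} - \frac{750 \sqrt{2}}{6703} e_{45} + \frac{19459 \sqrt{2}}{40218} e_{46} - \frac{500 \sqrt{2}}{6703} e_{56}


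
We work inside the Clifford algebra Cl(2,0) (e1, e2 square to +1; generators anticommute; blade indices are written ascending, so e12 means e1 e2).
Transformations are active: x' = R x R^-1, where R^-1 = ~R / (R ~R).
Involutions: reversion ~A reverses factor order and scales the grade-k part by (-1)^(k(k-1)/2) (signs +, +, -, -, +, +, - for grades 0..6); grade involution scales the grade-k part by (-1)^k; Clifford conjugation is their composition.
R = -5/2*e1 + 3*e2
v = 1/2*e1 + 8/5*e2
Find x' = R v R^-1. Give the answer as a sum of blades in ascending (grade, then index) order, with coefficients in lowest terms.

~R = -5/2*e1 + 3*e2, and R ~R = 61/4, so R^-1 = ~R / (61/4).
R v = 71/20 - 11/2*e12
Answer: -203/122*e1 - 62/305*e2


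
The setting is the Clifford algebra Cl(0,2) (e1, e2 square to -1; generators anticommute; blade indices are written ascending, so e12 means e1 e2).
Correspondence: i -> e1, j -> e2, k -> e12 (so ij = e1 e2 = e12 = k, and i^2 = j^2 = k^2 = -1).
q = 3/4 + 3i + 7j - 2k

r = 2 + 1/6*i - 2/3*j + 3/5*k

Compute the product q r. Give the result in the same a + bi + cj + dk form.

In blades: q = 3/4 + 3*e1 + 7*e2 - 2*e12, r = 2 + 1/6*e1 - 2/3*e2 + 3/5*e12.
Distribute q over r term by term (generator squares from the signature, products reordered to ascending indices): (3/4)*r = 3/2 + 1/8*e1 - 1/2*e2 + 9/20*e12; (3*e1)*r = -1/2 + 6*e1 - 9/5*e2 - 2*e12; (7*e2)*r = 14/3 + 21/5*e1 + 14*e2 - 7/6*e12; (-2*e12)*r = 6/5 - 4/3*e1 - 1/3*e2 - 4*e12.
Sum: 103/15 + 1079/120*e1 + 341/30*e2 - 403/60*e12; translating back through the correspondence:
Answer: 103/15 + 1079/120*i + 341/30*j - 403/60*k


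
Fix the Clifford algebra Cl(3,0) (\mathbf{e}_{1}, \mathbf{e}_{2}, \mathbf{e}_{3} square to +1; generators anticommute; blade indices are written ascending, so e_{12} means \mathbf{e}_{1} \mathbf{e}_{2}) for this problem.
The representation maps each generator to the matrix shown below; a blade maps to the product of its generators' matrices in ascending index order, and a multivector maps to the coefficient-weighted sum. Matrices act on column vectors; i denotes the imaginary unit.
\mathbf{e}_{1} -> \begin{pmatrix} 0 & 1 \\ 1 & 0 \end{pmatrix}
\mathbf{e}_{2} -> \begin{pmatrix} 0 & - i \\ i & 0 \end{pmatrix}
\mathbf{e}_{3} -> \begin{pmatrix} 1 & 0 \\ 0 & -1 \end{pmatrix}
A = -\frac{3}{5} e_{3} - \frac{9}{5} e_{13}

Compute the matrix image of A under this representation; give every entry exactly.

Bivector images (products of the table entries): rho(e_{13}) = rho(\mathbf{e}_{1})rho(\mathbf{e}_{3}) = \begin{pmatrix} 0 & -1 \\ 1 & 0 \end{pmatrix}.
M = (-\frac{3}{5})*rho(e_{3}) + (-\frac{9}{5})*rho(e_{13}), summed entrywise:
Answer: \begin{pmatrix} - \frac{3}{5} & \frac{9}{5} \\ - \frac{9}{5} & \frac{3}{5} \end{pmatrix}


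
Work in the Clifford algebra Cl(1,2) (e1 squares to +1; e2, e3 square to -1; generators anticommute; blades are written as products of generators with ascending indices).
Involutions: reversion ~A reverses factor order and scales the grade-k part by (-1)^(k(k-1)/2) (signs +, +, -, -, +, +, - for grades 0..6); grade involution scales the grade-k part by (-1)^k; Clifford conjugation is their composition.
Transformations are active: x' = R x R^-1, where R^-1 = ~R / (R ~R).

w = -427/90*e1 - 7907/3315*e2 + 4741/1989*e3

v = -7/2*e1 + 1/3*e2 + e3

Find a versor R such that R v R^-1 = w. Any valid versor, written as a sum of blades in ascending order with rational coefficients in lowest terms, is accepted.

Here q(v) = q(w) = 401/36; the classical choice R = v + w = -371/45*e1 - 6802/3315*e2 + 6730/1989*e3 then realises v -> w under the sandwich.
Answer: -371/45*e1 - 6802/3315*e2 + 6730/1989*e3


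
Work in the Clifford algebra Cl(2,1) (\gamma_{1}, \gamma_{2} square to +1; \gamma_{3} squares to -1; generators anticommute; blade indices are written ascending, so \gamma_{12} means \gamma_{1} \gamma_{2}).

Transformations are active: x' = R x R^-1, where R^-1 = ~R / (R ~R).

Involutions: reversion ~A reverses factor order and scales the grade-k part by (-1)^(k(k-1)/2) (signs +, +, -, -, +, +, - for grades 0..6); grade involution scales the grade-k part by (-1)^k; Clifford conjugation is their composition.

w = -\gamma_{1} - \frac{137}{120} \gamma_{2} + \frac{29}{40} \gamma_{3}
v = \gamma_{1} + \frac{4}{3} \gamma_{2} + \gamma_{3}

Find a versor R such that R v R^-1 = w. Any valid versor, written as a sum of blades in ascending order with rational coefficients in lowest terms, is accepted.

A norm check does it: q(v) = q(w) = \frac{16}{9}, hence R = v + w = \frac{23}{120} \gamma_{2} + \frac{69}{40} \gamma_{3} realises the map — parallel part kept, (v - w)/2 negated, v carried to w.
Answer: \frac{23}{120} \gamma_{2} + \frac{69}{40} \gamma_{3}


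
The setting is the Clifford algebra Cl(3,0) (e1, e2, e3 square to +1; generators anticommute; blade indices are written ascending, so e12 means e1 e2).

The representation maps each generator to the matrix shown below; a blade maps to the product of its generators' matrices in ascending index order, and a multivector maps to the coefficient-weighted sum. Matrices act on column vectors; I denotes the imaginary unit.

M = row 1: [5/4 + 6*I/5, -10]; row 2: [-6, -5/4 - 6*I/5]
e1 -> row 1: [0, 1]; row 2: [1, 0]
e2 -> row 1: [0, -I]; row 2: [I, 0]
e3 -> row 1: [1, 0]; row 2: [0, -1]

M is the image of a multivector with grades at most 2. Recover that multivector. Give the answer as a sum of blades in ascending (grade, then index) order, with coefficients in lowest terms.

Method: 1, rho(e1), rho(e2), rho(e3) form a trace-orthogonal basis of the 2x2 complex matrices (tr(X Y) = 2 if X = Y, else 0), so M = m0*1 + m1*rho(e1) + m2*rho(e2) + m3*rho(e3) with m0 = tr(M)/2 = 0, m1 = tr(M rho(e1))/2 = -8, m2 = tr(M rho(e2))/2 = -2*I, m3 = tr(M rho(e3))/2 = 5/4 + 6*I/5.
Multiplying table entries, the bivector images are rho(e12) = I*rho(e3), rho(e13) = -I*rho(e2), rho(e23) = I*rho(e1); with real blade coefficients the real parts of m0..m3 are the coefficients of 1, e1, e2, e3 and the imaginary parts give the bivectors (e23: Im m1, e13: -Im m2, e12: Im m3).
Answer: -8*e1 + 5/4*e3 + 6/5*e12 + 2*e13


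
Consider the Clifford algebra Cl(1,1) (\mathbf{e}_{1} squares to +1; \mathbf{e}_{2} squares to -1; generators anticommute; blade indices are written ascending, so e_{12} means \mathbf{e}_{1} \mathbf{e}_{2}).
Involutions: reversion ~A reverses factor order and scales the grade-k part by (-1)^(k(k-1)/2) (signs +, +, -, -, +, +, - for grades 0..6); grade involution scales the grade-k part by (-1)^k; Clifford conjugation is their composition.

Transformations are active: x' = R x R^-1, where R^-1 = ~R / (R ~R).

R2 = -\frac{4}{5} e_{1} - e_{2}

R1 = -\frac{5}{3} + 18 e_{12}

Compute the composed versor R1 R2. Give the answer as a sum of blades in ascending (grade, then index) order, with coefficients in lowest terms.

Distribute over the terms of R1 (each basis-blade product reordered to ascending indices, repeated generators contracted through their squares):
(-\frac{5}{3}) R2 = \frac{4}{3} e_{1} + \frac{5}{3} e_{2}
(18 e_{12}) R2 = 18 e_{1} + \frac{72}{5} e_{2}
Summing the partial products and collecting blades:
Answer: \frac{58}{3} e_{1} + \frac{241}{15} e_{2}


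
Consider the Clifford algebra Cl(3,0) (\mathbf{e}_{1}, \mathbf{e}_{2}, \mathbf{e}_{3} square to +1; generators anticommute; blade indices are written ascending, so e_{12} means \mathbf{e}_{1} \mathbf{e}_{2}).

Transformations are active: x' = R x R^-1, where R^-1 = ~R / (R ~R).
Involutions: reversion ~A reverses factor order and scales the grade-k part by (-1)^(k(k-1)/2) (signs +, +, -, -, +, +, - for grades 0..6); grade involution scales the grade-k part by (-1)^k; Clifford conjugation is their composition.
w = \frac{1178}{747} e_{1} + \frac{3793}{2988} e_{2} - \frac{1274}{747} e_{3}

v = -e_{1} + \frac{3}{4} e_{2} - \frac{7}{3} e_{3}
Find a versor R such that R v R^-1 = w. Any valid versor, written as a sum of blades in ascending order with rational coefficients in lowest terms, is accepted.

R = v + w = \frac{431}{747} e_{1} + \frac{3017}{1494} e_{2} - \frac{3017}{747} e_{3} works: the equal norms (\frac{1009}{144}) guarantee its sandwich swaps v into w.
Answer: \frac{431}{747} e_{1} + \frac{3017}{1494} e_{2} - \frac{3017}{747} e_{3}


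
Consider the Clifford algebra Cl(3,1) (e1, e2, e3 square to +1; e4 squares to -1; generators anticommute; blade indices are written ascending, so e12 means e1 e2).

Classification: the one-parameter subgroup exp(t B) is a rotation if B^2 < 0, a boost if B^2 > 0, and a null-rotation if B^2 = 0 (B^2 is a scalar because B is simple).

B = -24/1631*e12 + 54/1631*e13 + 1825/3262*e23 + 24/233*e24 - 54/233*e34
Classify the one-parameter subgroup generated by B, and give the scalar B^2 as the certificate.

B^2 term by term: the squares give (-24/1631)^2*(e12)^2 + (54/1631)^2*(e13)^2 + (1825/3262)^2*(e23)^2 + (24/233)^2*(e24)^2 + (-54/233)^2*(e34)^2 = 576/2660161*(-1) + 2916/2660161*(-1) + 3330625/10640644*(-1) + 576/54289*(+1) + 2916/54289*(+1) = -1/4 (each basis 2-blade squares to minus the product of its generators' squares); cross terms between blades sharing an index anticommute and cancel; the commuting (index-disjoint) pairs give grade-4 terms 2*c*c'*(blade product), which cancel blade by blade — e1234: 2592/380023 - 2592/380023 = 0 — confirming B is simple. So B^2 = -1/4.
Answer: rotation, certificate B^2 = -1/4. Why this suffices: the scalar -1/4 survives any versor conjugation, so its sign alone determines the class however B is presented.


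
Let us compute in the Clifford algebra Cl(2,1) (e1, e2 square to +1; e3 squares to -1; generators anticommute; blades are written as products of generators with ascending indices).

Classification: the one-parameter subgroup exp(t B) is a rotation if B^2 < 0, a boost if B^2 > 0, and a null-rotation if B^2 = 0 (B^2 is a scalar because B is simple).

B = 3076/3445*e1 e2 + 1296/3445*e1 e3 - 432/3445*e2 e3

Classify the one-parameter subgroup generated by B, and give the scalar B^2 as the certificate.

B^2 term by term: the squares give (3076/3445)^2*(e1 e2)^2 + (1296/3445)^2*(e1 e3)^2 + (-432/3445)^2*(e2 e3)^2 = 9461776/11868025*(-1) + 1679616/11868025*(+1) + 186624/11868025*(+1) = -16/25 (each basis 2-blade squares to minus the product of its generators' squares); cross terms between blades sharing an index anticommute and cancel. So B^2 = -16/25.
Answer: rotation, certificate B^2 = -16/25. Certificate logic: -16/25 is a conjugation-invariant scalar, so its sign fixes rotation versus boost versus null-rotation outright.


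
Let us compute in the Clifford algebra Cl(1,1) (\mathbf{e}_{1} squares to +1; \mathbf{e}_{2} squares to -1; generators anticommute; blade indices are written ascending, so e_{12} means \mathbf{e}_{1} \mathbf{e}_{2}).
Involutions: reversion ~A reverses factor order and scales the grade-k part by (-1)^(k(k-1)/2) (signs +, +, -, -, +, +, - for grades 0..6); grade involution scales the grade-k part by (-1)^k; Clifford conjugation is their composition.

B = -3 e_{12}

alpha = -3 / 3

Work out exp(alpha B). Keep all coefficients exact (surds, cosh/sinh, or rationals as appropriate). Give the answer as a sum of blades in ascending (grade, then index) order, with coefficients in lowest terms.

B^2 = (-3)^2*(e_{12})^2 = 9*(+1) = 9 (a basis 2-blade squares to minus the product of its generators' squares).
B^2 = 9 — the positive square puts this in the hyperbolic regime; l = 3, alpha*l = -3, so exp(alpha B) = cosh(-3) + (sinh(-3)/3)*B = \cosh{\left(3 \right)} + (- \frac{\sinh{\left(3 \right)}}{3})*B.
Answer: \cosh{\left(3 \right)} + \sinh{\left(3 \right)} e_{12}


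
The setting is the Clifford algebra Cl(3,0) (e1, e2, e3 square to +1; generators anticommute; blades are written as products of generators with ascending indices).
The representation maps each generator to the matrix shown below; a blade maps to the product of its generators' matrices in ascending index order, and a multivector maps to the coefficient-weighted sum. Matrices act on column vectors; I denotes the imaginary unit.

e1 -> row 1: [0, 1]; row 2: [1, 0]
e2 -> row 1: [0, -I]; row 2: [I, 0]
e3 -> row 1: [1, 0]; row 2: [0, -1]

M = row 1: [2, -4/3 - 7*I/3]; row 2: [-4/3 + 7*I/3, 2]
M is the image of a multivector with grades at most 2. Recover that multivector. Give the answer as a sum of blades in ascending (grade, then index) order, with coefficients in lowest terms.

Method: 1, rho(e1), rho(e2), rho(e3) form a trace-orthogonal basis of the 2x2 complex matrices (tr(X Y) = 2 if X = Y, else 0), so M = m0*1 + m1*rho(e1) + m2*rho(e2) + m3*rho(e3) with m0 = tr(M)/2 = 2, m1 = tr(M rho(e1))/2 = -4/3, m2 = tr(M rho(e2))/2 = 7/3, m3 = tr(M rho(e3))/2 = 0.
Multiplying table entries, the bivector images are rho(e1 e2) = I*rho(e3), rho(e1 e3) = -I*rho(e2), rho(e2 e3) = I*rho(e1); with real blade coefficients the real parts of m0..m3 are the coefficients of 1, e1, e2, e3 and the imaginary parts give the bivectors (e2 e3: Im m1, e1 e3: -Im m2, e1 e2: Im m3).
Answer: 2 - 4/3*e1 + 7/3*e2


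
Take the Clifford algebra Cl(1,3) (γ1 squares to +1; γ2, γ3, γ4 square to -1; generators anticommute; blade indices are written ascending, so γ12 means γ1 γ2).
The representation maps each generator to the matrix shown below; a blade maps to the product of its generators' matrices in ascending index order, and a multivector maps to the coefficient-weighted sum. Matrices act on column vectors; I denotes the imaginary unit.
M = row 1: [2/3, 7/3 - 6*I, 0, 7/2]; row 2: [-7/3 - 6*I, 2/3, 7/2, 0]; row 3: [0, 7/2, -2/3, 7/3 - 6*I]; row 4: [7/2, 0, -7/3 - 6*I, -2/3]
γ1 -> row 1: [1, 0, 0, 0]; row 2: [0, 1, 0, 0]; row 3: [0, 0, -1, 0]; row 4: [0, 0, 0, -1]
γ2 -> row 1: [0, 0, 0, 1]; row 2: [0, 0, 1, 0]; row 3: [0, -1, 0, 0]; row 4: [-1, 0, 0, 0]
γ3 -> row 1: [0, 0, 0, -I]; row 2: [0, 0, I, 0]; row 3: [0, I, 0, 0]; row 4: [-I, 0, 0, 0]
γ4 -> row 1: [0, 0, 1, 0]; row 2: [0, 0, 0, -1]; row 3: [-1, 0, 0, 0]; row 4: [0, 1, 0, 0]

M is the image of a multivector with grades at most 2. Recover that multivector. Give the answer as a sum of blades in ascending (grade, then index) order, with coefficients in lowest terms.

Method: the blade images are trace-orthogonal — tr(rho(e_A) rho(e_B)^-1) = 4 if A = B and 0 otherwise — and rho(e_A)^-1 = (e_A)^2 * rho(e_A) with (e_A)^2 = +1 or -1, so the coefficient of e_A in the preimage is (e_A)^2 * tr(M rho(e_A))/4.
Nonzero projections over blades of grade <= 2: γ1: (γ1)^2 = +1, tr(M rho(γ1)) = 8/3, coefficient 2/3; γ12: (γ12)^2 = +1, tr(M rho(γ12)) = 14, coefficient 7/2; γ24: (γ24)^2 = -1, tr(M rho(γ24)) = -28/3, coefficient 7/3; γ34: (γ34)^2 = -1, tr(M rho(γ34)) = -24, coefficient 6. Every other blade of grade <= 2 projects to 0.
Answer: 2/3*γ1 + 7/2*γ12 + 7/3*γ24 + 6*γ34


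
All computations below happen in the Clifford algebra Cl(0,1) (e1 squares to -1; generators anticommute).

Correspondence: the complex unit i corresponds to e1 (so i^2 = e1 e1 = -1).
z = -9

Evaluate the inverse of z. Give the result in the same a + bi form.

In blades: z = -9.
With qbar = -9 (scalar fixed, mapped units negated), z qbar = 81 (the sum of squared coefficients), so z^-1 = qbar / (81) = -1/9; translating back:
Answer: -1/9


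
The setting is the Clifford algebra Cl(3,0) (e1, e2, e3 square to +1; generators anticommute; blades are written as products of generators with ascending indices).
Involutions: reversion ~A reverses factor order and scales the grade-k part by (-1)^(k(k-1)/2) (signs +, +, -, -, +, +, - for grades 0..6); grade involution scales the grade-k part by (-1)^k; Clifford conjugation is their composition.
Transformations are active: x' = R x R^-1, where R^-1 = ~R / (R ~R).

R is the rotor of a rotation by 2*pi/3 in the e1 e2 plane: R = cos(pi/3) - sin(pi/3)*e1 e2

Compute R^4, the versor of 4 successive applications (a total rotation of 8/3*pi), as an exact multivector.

Rotor phase runs at HALF the rotation angle; powers of one rotor simply add phase, so after 4 steps in e1 e2 the phase is 4*pi/3 = 4*pi/3 and R^4 = cos(4*pi/3) - sin(4*pi/3)*e1 e2.
cos(4*pi/3) = -1/2 and sin(4*pi/3) = -sqrt(3)/2, so R^4 = -1/2 + sqrt(3)/2*e1 e2. The net rotation is 2/3*pi (after discarding 1 full turn, each of which contributes a factor -1 to the rotor); the rotor keeps the half-angle phase exactly.
Answer: -1/2 + sqrt(3)/2*e1 e2


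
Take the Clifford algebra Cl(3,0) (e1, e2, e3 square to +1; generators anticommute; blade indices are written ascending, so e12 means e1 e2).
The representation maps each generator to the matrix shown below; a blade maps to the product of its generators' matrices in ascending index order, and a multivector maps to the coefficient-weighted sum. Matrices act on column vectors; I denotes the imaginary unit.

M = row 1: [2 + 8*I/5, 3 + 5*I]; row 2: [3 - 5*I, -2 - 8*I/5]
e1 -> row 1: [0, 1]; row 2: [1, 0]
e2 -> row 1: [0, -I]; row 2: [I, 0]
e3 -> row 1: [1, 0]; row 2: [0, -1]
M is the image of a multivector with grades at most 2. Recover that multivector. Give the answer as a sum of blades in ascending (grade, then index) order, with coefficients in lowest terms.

Method: 1, rho(e1), rho(e2), rho(e3) form a trace-orthogonal basis of the 2x2 complex matrices (tr(X Y) = 2 if X = Y, else 0), so M = m0*1 + m1*rho(e1) + m2*rho(e2) + m3*rho(e3) with m0 = tr(M)/2 = 0, m1 = tr(M rho(e1))/2 = 3, m2 = tr(M rho(e2))/2 = -5, m3 = tr(M rho(e3))/2 = 2 + 8*I/5.
Multiplying table entries, the bivector images are rho(e12) = I*rho(e3), rho(e13) = -I*rho(e2), rho(e23) = I*rho(e1); with real blade coefficients the real parts of m0..m3 are the coefficients of 1, e1, e2, e3 and the imaginary parts give the bivectors (e23: Im m1, e13: -Im m2, e12: Im m3).
Answer: 3*e1 - 5*e2 + 2*e3 + 8/5*e12


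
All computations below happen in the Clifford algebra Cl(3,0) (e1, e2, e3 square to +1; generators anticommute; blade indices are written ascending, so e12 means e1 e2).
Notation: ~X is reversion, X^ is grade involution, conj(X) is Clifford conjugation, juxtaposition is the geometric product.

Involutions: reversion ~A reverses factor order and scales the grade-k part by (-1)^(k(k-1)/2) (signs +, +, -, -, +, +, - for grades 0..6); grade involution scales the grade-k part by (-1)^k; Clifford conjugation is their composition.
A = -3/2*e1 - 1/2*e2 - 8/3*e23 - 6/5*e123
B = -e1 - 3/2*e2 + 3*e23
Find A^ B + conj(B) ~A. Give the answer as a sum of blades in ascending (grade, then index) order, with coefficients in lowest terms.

first term: 23/4 - 18/5*e1 - 5/2*e3 - 7/4*e12 + 9/5*e13 - 6/5*e23 + 43/6*e123
second term: 23/4 + 18/5*e1 + 5/2*e3 + 7/4*e12 - 9/5*e13 + 6/5*e23 + 43/6*e123
Answer: 23/2 + 43/3*e123


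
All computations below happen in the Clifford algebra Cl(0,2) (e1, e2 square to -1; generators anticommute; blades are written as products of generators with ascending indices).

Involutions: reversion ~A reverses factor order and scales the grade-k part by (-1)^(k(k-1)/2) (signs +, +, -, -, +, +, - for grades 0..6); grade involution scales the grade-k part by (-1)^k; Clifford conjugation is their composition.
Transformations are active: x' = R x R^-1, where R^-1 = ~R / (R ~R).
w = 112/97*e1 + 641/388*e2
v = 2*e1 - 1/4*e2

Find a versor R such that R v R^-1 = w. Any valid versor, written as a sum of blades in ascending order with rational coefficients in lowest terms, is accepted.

Construction: equal norms (both -65/16) license R = v + w = 306/97*e1 + 136/97*e2 — nothing changes along that direction, while (v - w)/2 changes sign, so v maps onto w.
Answer: 306/97*e1 + 136/97*e2


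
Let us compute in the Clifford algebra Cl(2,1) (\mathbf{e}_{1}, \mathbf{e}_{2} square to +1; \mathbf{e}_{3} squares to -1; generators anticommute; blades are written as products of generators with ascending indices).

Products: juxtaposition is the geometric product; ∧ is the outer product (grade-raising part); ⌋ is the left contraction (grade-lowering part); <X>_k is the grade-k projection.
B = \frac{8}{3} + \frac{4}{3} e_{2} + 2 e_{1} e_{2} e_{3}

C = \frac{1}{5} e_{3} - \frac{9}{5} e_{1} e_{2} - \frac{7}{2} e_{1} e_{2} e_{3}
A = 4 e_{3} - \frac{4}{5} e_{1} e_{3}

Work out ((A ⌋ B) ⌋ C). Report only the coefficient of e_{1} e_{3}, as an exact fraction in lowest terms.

step 1: \frac{8}{5} e_{2} - 8 e_{1} e_{2}
step 2: -\frac{72}{5} + \frac{72}{25} e_{1} - 28 e_{3} + \frac{28}{5} e_{1} e_{3}
Answer: \frac{28}{5}


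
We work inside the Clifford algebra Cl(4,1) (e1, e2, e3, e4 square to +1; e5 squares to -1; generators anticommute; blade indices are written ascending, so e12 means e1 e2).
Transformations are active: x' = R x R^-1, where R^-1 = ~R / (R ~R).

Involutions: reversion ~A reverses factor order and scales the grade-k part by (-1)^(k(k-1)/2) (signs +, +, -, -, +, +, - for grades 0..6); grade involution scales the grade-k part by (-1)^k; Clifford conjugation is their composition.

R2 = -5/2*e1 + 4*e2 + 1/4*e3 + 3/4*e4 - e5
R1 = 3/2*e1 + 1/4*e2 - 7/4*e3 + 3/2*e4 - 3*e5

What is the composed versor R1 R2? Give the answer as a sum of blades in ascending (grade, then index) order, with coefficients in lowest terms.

Distribute over the terms of R1 (each basis-blade product reordered to ascending indices, repeated generators contracted through their squares):
(3/2*e1) R2 = -15/4 + 6*e12 + 3/8*e13 + 9/8*e14 - 3/2*e15
(1/4*e2) R2 = 1 + 5/8*e12 + 1/16*e23 + 3/16*e24 - 1/4*e25
(-7/4*e3) R2 = -7/16 - 35/8*e13 + 7*e23 - 21/16*e34 + 7/4*e35
(3/2*e4) R2 = 9/8 + 15/4*e14 - 6*e24 - 3/8*e34 - 3/2*e45
(-3*e5) R2 = -3 - 15/2*e15 + 12*e25 + 3/4*e35 + 9/4*e45
Summing the partial products and collecting blades:
Answer: -81/16 + 53/8*e12 - 4*e13 + 39/8*e14 - 9*e15 + 113/16*e23 - 93/16*e24 + 47/4*e25 - 27/16*e34 + 5/2*e35 + 3/4*e45
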